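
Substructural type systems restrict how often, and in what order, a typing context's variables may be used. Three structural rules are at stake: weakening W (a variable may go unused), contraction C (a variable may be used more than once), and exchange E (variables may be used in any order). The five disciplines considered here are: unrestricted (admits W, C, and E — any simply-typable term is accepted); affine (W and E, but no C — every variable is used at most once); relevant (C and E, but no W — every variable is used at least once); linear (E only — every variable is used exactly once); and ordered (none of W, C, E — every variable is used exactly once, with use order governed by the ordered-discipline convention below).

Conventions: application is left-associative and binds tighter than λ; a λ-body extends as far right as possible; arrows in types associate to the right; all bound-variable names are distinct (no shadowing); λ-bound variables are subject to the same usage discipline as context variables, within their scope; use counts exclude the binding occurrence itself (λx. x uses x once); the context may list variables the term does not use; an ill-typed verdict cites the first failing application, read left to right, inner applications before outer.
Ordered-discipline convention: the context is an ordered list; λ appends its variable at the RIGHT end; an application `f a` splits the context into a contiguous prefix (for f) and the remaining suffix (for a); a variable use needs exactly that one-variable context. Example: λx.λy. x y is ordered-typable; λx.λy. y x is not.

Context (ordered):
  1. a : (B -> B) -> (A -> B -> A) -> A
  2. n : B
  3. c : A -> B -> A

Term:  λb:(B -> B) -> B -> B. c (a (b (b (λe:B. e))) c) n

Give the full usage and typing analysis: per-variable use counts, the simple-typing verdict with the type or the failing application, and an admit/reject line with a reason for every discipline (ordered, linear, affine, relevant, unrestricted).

usage: a=1; n=1; c=2; b (bound)=2; e (bound)=1
left-to-right use order: c, a, b, b, e, c, n
typing: the term checks, with type ((B -> B) -> B -> B) -> A
ordered: ✗, c ×2, b ×2 used more than once (contraction)
linear: ✗, c ×2, b ×2 used more than once (contraction)
affine: ✗, c ×2, b ×2 used more than once (contraction)
relevant: ✓, at least one use each (a, n, c, b, e)
unrestricted: ✓, well-typed at ((B -> B) -> B -> B) -> A; no restrictions here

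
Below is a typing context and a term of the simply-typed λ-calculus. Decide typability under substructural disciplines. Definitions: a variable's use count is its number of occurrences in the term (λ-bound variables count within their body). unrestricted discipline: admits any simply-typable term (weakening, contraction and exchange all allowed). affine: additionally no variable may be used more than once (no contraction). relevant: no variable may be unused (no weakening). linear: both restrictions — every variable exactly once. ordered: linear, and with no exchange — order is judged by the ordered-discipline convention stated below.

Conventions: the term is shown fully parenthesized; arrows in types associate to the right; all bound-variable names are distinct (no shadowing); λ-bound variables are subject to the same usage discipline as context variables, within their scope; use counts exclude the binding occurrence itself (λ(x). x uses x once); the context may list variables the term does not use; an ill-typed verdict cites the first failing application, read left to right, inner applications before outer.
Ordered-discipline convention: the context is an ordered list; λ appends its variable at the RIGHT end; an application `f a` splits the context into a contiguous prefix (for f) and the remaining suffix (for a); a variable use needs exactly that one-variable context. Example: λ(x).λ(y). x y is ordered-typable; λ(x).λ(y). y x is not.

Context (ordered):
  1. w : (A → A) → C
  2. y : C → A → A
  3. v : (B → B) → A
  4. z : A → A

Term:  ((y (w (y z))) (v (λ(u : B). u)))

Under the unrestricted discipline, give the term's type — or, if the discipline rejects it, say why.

not well-typed under unrestricted — a type mismatch blocks all five
usage: w: 1×, y: 2×, v: 1×, z: 1×, u (λ-bound): 1×
use order (left to right): y, w, y, z, v, u
typing: ill-typed: a function awaiting C gets A → A
all disciplines: ordered ✗ · linear ✗ · affine ✗ · relevant ✗ · unrestricted ✗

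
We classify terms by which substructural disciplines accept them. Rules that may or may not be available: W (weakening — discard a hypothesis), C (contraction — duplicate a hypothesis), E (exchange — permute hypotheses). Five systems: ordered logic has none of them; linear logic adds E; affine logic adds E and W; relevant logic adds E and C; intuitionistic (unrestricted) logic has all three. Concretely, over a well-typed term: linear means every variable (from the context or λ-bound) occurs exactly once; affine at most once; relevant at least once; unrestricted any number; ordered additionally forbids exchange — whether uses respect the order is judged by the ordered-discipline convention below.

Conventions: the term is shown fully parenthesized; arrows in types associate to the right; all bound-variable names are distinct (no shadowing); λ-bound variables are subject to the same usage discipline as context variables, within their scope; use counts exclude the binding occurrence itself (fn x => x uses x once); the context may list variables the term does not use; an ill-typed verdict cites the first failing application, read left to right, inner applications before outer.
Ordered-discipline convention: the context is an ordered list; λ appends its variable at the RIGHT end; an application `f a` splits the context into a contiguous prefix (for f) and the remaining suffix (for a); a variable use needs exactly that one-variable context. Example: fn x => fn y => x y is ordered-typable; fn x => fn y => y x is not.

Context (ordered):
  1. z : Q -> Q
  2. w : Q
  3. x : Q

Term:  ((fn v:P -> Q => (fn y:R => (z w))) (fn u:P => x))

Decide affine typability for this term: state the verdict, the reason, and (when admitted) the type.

yes — no duplicate uses among z, w, x, v, y, u; term : R -> Q
use counts: z: 1; w: 1; x: 1; v (bound): 0; y (bound): 0; u (bound): 0
use order (left to right): z, w, x
typing: well-typed at R -> Q
summary: ordered ✗ · linear ✗ · affine ✓ · relevant ✗ · unrestricted ✓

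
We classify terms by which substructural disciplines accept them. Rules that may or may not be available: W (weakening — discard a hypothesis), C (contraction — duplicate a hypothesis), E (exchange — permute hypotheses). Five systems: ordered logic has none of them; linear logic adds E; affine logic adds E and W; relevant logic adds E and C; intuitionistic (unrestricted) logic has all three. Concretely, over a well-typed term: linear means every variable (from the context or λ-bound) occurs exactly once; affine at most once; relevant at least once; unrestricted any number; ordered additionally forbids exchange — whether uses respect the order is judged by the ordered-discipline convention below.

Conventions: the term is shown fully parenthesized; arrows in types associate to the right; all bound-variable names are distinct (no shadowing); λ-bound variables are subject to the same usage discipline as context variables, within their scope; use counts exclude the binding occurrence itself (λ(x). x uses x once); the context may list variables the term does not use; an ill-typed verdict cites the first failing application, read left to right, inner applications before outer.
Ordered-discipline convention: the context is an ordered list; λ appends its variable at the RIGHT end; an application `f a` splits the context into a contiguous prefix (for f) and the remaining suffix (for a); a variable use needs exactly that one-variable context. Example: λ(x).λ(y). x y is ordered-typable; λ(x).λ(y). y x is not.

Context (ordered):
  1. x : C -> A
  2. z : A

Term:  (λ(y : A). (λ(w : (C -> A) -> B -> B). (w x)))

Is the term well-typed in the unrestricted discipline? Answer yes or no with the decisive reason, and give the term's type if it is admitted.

yes — simply typable at A -> ((C -> A) -> B -> B) -> B -> B; W, C, E all held; term : A -> ((C -> A) -> B -> B) -> B -> B
usage: x ×1; z ×0; y [bound] ×0; w [bound] ×1
order of uses: w, x
typing: well-typed at A -> ((C -> A) -> B -> B) -> B -> B
all disciplines: ordered ✗ · linear ✗ · affine ✓ · relevant ✗ · unrestricted ✓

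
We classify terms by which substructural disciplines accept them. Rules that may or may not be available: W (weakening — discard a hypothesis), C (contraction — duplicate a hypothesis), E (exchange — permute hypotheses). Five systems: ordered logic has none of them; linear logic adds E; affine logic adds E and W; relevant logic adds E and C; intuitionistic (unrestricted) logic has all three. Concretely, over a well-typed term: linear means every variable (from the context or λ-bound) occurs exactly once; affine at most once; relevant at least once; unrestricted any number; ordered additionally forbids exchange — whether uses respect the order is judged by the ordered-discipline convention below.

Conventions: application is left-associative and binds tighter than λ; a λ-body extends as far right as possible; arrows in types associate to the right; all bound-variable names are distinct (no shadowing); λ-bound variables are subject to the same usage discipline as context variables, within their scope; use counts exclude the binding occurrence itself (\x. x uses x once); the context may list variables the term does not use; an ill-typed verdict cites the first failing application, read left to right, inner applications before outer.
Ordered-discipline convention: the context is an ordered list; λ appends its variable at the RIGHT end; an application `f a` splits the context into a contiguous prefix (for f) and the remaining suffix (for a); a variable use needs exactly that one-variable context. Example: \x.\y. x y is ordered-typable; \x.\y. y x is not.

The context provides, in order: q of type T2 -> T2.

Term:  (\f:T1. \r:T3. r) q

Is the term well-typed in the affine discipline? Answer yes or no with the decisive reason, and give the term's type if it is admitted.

no — not simply typable
usage: q ×1, f (bound) ×0, r (bound) ×1
use order (left to right): r, q
typing: ill-typed: an argument T2 -> T2 mismatches the expected T1
all disciplines: ordered ✗; linear ✗; affine ✗; relevant ✗; unrestricted ✗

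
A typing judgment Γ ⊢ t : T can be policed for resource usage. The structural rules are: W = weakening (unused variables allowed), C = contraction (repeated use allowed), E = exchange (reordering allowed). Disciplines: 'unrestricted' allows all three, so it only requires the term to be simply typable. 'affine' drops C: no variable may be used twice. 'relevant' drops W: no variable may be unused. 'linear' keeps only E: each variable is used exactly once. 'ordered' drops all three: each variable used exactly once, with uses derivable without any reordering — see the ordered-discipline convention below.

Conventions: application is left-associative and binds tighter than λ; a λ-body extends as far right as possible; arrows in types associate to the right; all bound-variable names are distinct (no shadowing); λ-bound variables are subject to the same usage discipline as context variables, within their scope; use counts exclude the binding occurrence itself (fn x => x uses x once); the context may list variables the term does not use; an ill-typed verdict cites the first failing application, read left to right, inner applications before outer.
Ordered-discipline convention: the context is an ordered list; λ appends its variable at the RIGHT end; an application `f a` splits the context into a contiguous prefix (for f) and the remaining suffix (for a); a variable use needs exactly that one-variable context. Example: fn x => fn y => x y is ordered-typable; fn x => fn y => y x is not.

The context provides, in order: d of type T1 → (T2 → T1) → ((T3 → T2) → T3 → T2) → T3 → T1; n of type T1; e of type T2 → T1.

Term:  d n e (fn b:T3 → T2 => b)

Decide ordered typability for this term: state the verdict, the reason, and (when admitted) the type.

yes — single-use (d, n, e, b), ordered derivation ok; term : T3 → T1
counts: d=1; n=1; e=1; b (bound)=1
use order (left to right): d, n, e, b
typing: well-typed — term : T3 → T1
per-discipline verdicts: ordered ✓, linear ✓, affine ✓, relevant ✓, unrestricted ✓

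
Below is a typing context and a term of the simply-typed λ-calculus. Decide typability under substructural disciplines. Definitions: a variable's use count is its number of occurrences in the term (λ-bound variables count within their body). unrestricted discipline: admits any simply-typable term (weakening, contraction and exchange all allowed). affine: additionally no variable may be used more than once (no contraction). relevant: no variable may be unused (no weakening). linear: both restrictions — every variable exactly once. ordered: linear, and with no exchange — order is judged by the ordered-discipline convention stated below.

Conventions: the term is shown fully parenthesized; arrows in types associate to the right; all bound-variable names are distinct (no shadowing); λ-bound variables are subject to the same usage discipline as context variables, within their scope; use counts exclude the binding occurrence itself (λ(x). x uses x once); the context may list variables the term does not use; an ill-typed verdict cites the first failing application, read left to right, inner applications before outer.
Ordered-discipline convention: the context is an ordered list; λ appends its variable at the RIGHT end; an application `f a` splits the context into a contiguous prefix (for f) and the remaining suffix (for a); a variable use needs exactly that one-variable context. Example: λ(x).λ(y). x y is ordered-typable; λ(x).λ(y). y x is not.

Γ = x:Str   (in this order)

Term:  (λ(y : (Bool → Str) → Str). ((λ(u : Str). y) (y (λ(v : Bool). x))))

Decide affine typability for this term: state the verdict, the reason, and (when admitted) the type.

no — uses contraction: y ×2
use counts: x=1, y (bound)=2, u (bound)=0, v (bound)=0
uses in reading order: y, y, x
typing: ✓ — ((Bool → Str) → Str) → (Bool → Str) → Str
all disciplines: ordered ✗ · linear ✗ · affine ✗ · relevant ✗ · unrestricted ✓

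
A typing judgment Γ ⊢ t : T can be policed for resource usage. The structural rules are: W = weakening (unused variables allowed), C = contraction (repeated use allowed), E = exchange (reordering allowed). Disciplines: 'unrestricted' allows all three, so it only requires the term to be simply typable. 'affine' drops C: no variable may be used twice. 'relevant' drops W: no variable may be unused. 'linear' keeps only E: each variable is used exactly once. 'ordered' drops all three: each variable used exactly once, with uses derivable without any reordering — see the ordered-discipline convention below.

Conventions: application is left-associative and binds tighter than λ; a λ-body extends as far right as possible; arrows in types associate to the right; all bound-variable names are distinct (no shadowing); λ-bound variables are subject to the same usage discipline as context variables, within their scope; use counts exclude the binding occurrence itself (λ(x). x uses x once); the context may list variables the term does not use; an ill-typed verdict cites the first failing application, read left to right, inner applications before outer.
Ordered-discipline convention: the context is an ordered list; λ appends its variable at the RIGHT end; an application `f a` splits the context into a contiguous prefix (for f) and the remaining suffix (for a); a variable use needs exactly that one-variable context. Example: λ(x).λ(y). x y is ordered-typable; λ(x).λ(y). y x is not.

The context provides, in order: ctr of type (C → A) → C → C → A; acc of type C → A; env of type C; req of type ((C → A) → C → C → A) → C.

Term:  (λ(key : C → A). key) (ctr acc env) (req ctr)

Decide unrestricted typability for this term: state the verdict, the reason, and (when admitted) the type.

yes — well-typed at A; no restrictions here; term : A
variable uses: ctr ×2, acc ×1, env ×1, req ×1, key (bound) ×1
uses in reading order: key, ctr, acc, env, req, ctr
typing: the term checks, with type A
summary: ordered ✗ | linear ✗ | affine ✗ | relevant ✓ | unrestricted ✓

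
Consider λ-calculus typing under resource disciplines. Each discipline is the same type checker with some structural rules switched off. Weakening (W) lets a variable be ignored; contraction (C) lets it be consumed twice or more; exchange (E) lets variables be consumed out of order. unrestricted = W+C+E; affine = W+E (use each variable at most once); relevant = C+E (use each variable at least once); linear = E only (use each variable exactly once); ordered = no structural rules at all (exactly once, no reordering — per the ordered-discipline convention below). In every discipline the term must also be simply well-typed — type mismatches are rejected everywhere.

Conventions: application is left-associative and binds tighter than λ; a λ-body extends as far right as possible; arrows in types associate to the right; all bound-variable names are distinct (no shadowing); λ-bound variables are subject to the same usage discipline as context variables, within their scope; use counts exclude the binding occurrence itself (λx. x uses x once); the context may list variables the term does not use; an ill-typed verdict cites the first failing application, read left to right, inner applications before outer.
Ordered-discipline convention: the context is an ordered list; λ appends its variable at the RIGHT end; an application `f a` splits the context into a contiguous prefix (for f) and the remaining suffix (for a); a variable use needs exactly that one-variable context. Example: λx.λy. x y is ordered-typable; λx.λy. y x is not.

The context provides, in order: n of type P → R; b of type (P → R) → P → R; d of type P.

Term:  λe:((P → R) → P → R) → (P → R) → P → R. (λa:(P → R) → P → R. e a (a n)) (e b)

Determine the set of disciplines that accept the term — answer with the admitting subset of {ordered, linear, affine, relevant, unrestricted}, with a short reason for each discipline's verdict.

accepted by: unrestricted
counts: n=1, b=1, d=0, e (λ-bound)=2, a (λ-bound)=2
left-to-right use order: e, a, a, n, e, b
typing: well-typed — term : (((P → R) → P → R) → (P → R) → P → R) → P → R
ordered: ✗ — needs contraction — e ×2, a ×2; d never used (weakening)
linear: ✗ — needs contraction — e ×2, a ×2; d never used (weakening)
affine: ✗ — needs contraction — e ×2, a ×2
relevant: ✗ — d never used (weakening)
unrestricted: ✓ — typability at (((P → R) → P → R) → (P → R) → P → R) → P → R is all that's needed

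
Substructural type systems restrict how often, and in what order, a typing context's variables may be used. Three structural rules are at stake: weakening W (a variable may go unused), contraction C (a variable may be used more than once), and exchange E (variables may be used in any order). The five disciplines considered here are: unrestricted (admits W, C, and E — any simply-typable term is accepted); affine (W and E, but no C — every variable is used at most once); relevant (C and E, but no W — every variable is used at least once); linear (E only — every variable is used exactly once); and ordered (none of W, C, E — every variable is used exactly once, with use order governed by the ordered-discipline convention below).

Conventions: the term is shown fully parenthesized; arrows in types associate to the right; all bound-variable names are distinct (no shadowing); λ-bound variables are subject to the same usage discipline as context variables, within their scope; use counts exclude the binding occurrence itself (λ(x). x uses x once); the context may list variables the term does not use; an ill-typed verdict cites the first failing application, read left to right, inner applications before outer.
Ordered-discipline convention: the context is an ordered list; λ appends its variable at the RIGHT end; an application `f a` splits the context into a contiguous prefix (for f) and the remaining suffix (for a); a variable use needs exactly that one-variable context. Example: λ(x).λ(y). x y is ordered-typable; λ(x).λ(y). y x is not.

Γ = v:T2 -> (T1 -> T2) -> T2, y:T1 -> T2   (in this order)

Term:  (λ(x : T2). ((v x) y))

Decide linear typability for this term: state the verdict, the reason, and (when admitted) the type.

yes — exactly-once usage across v, y, x; term : T2 -> T2
counts: v ×1; y ×1; x (λ-bound) ×1
use order (left to right): v, x, y
typing: the term checks, with type T2 -> T2
all disciplines: ordered ✗ · linear ✓ · affine ✓ · relevant ✓ · unrestricted ✓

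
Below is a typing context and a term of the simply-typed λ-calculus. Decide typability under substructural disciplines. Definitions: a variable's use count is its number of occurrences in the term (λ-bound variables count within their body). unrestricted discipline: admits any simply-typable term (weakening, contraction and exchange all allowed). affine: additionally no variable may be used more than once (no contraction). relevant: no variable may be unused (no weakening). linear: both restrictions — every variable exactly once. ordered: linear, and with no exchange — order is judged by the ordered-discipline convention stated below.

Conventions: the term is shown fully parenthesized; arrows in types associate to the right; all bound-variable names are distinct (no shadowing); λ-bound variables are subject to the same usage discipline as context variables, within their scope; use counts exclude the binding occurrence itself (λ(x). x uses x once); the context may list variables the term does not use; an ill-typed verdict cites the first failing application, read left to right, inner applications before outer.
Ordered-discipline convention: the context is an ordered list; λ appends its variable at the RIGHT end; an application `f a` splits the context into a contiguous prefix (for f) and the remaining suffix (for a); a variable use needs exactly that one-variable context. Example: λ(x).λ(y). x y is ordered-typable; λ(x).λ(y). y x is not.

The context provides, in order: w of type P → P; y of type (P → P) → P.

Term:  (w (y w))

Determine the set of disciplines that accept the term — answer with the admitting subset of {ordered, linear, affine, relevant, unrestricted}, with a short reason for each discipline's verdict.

admitting disciplines: relevant, unrestricted
counts: w=2; y=1
uses in reading order: w, y, w
typing: the term checks, with type P
ordered: ✗ — needs contraction — w ×2
linear: ✗ — needs contraction — w ×2
affine: ✗ — needs contraction — w ×2
relevant: ✓ — every one of w, y appears
unrestricted: ✓ — well-typed at P; no restrictions here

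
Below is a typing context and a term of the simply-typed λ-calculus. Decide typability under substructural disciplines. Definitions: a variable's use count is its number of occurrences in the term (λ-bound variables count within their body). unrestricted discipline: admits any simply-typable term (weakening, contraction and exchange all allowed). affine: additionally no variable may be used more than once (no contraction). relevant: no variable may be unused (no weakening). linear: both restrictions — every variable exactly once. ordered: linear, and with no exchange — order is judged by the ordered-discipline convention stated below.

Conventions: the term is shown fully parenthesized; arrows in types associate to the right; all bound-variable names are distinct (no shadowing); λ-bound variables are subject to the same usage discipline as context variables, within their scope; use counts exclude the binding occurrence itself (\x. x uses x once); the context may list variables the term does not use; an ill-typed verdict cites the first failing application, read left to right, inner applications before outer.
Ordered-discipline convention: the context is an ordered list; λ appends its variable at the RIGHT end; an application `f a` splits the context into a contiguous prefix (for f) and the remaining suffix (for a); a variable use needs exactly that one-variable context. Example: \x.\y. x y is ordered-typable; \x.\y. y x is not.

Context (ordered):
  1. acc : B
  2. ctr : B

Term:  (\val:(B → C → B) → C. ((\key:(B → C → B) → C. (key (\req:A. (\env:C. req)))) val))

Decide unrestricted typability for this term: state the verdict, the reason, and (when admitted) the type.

no — the type mismatch rejects it
variable uses: acc=0, ctr=0, val [bound]=1, key [bound]=1, req [bound]=1, env [bound]=0
use order (left to right): key, req, val
typing: ill-typed: a function awaiting B → C → B gets A → C → A
across the five disciplines: ordered ✗ | linear ✗ | affine ✗ | relevant ✗ | unrestricted ✗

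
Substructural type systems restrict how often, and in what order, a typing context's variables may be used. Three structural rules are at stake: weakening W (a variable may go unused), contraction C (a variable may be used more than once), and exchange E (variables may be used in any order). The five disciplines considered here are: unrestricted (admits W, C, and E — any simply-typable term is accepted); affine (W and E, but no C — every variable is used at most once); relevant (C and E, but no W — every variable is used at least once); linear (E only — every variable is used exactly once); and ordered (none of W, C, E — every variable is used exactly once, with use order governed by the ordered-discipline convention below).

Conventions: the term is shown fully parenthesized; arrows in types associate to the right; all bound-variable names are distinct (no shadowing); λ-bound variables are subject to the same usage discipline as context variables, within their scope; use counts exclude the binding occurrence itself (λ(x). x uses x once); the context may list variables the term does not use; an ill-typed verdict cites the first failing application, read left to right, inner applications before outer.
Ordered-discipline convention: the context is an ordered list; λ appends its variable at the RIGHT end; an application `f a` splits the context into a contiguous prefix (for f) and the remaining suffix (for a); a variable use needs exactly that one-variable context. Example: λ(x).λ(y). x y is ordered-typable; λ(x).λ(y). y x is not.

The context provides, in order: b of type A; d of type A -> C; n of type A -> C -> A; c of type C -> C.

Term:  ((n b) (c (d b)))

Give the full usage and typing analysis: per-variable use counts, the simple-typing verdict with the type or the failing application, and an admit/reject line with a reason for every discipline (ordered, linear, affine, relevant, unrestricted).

counts: b: 2×, d: 1×, n: 1×, c: 1×
left-to-right use order: n, b, c, d, b
typing: ✓ — A
ordered: ✗ — b ×2 used more than once (contraction)
linear: ✗ — b ×2 used more than once (contraction)
affine: ✗ — b ×2 used more than once (contraction)
relevant: ✓ — none of b, d, n, c goes unused
unrestricted: ✓ — type-checks (A) and nothing is barred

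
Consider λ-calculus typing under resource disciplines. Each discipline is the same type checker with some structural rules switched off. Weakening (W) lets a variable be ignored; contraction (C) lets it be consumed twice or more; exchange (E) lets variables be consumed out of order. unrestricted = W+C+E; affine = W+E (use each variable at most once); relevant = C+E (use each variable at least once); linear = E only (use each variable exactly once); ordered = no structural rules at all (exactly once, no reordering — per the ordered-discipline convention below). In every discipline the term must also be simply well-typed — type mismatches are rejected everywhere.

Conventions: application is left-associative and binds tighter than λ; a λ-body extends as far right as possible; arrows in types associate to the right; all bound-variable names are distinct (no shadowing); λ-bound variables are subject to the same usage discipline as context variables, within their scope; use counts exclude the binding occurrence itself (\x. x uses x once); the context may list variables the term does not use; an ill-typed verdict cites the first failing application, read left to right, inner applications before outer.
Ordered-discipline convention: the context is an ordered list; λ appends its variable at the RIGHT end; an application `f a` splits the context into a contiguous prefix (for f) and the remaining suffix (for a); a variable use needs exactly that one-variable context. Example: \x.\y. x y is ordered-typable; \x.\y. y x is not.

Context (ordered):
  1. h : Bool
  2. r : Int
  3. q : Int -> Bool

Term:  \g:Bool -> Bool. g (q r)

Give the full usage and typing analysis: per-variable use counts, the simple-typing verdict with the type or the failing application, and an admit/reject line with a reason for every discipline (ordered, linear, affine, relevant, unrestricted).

counts: h: 0×, r: 1×, q: 1×, g (λ-bound): 1×
left-to-right use order: g, q, r
typing: ✓ — (Bool -> Bool) -> Bool
ordered: ✗ — h never used (weakening)
linear: ✗ — h never used (weakening)
affine: ✓ — at most one use each (h, r, q, g)
relevant: ✗ — h never used (weakening)
unrestricted: ✓ — simply typable at (Bool -> Bool) -> Bool; W, C, E all held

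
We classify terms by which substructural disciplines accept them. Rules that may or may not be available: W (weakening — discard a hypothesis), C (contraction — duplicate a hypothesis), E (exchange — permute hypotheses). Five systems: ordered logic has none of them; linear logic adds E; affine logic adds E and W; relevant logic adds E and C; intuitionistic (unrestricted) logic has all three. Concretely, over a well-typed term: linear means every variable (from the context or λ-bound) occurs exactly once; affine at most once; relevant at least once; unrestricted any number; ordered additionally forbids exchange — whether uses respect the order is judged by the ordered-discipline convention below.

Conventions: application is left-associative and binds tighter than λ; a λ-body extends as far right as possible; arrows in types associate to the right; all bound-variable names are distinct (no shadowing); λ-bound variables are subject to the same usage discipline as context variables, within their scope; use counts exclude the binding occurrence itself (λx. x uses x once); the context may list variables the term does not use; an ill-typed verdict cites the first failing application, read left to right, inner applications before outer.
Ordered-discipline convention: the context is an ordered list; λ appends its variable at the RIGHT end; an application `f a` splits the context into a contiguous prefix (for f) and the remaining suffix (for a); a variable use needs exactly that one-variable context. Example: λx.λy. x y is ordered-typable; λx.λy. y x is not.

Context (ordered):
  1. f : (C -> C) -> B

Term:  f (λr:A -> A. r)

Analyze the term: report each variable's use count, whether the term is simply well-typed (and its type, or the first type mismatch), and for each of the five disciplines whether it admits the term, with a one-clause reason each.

use counts: f: 1×, r [bound]: 1×
use order (left to right): f, r
typing: ill-typed: argument of type (A -> A) -> A -> A where C -> C is required
ordered: ✗, a type mismatch blocks all five
linear: ✗, the type mismatch rejects it
affine: ✗, not simply typable
relevant: ✗, fails simple typing
unrestricted: ✗, a type mismatch blocks all five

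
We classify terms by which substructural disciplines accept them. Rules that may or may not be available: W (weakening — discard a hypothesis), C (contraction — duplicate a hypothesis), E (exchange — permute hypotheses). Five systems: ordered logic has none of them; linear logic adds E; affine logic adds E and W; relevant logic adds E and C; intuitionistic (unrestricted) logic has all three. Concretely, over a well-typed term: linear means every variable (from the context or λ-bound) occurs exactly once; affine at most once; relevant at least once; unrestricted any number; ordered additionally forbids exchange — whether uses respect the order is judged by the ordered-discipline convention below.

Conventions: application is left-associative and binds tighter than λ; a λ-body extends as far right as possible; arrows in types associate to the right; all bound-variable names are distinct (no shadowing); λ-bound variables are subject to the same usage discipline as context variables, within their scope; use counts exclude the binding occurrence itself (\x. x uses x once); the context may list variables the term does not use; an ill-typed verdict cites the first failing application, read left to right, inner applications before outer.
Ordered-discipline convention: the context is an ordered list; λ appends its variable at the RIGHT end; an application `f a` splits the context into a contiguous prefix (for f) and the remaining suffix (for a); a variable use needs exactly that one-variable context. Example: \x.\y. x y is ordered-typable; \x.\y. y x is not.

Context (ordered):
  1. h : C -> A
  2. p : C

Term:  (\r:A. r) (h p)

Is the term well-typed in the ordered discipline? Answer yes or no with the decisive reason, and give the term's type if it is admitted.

yes — single-use (h, p, r), ordered derivation ok; term : A
usage: h: 1×; p: 1×; r [bound]: 1×
order of uses: r, h, p
typing: well-typed at A
per-discipline verdicts: ordered ✓, linear ✓, affine ✓, relevant ✓, unrestricted ✓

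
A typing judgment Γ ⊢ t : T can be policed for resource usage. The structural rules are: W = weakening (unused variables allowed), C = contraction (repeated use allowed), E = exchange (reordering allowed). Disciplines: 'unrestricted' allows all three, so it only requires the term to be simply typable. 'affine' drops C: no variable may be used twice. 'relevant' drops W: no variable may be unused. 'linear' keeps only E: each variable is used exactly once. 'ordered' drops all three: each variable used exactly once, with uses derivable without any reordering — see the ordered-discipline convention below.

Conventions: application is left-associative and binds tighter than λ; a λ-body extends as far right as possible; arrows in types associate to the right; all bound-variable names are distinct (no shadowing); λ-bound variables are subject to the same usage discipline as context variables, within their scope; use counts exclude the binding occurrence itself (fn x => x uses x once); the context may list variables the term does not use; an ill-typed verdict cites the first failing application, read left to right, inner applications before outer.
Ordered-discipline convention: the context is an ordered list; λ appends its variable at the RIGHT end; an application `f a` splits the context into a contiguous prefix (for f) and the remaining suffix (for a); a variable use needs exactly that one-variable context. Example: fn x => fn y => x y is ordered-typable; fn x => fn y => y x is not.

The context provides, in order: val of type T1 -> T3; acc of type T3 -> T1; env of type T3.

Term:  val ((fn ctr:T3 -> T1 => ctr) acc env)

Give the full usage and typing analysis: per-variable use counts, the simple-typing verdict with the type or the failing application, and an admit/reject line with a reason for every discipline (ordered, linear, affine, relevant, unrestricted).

variable uses: val ×1; acc ×1; env ×1; ctr (bound) ×1
left-to-right use order: val, ctr, acc, env
typing: ✓ — T3
ordered ✓ (val, acc, env, ctr: once each, no exchange needed)
linear ✓ (exactly-once usage across val, acc, env, ctr)
affine ✓ (none of val, acc, env, ctr used more than once)
relevant ✓ (every one of val, acc, env, ctr appears)
unrestricted ✓ (typability at T3 is all that's needed)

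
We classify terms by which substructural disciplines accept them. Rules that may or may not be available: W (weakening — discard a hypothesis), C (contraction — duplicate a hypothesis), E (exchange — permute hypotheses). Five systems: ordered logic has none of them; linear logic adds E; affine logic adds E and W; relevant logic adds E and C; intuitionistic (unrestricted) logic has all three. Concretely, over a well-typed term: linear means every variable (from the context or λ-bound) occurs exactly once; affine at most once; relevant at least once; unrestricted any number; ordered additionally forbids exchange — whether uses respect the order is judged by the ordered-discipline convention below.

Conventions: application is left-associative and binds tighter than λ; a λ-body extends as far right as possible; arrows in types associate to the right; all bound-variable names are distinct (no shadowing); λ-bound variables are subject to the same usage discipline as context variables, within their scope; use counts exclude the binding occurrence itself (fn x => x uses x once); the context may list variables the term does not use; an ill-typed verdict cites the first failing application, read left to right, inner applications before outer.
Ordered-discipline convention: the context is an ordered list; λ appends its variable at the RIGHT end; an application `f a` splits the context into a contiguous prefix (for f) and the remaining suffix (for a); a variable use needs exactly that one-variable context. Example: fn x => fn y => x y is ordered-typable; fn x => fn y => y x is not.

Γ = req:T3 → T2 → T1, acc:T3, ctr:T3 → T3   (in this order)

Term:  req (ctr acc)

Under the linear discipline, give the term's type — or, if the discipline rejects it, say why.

term : T2 → T1
variable uses: req ×1; acc ×1; ctr ×1
left-to-right use order: req, ctr, acc
typing: well-typed at T2 → T1
per-discipline verdicts: ordered ✗ · linear ✓ · affine ✓ · relevant ✓ · unrestricted ✓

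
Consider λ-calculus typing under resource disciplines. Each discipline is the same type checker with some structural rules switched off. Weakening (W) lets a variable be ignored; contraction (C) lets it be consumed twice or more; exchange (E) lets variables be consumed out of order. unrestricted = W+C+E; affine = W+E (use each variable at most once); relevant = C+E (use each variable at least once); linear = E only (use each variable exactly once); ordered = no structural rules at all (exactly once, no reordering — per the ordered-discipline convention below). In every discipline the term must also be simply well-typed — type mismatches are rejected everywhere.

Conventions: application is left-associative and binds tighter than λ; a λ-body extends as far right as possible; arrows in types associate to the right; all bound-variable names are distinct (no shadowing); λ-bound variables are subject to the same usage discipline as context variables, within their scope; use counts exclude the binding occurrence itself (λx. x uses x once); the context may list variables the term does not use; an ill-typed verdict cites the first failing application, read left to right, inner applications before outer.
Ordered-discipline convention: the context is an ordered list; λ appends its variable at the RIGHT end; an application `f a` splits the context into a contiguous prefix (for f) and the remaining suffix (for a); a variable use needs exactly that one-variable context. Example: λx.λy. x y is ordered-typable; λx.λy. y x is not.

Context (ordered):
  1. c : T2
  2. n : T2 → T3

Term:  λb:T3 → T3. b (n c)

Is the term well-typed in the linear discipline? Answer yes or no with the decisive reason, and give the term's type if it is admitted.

yes — c, n, b: one use apiece; term : (T3 → T3) → T3
use counts: c: 1; n: 1; b (bound): 1
uses in reading order: b, n, c
typing: well-typed at (T3 → T3) → T3
per-discipline verdicts: ordered ✗; linear ✓; affine ✓; relevant ✓; unrestricted ✓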